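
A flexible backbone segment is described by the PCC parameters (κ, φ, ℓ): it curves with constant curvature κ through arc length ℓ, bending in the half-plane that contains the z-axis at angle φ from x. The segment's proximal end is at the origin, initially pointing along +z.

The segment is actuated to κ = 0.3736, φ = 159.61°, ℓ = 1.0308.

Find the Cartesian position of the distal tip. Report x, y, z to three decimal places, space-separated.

-0.184 0.068 1.006

θ = κ·ℓ = 0.3736 × 1.0308 = 0.38511 rad
ρ = (1 − cos θ)/κ = (1 − 0.92676)/0.3736 = 0.19604
z = sin θ / κ = 0.37566/0.3736 = 1.00551
x = ρ cos φ = 0.19604 × cos(159.61°) = -0.18376
y = ρ sin φ = 0.19604 × sin(159.61°) = 0.06830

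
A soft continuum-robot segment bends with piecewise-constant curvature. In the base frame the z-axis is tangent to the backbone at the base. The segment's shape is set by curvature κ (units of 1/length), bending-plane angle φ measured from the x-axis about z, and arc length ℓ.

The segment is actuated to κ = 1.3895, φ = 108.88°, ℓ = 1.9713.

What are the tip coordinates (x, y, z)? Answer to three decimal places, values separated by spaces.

θ = κ·ℓ = 1.3895 × 1.9713 = 2.73912 rad
ρ = (1 − cos θ)/κ = (1 − -0.92010)/1.3895 = 1.38186
z = sin θ / κ = 0.39169/1.3895 = 0.28190
x = ρ cos φ = 1.38186 × cos(108.88°) = -0.44715
y = ρ sin φ = 1.38186 × sin(108.88°) = 1.30751

-0.447 1.308 0.282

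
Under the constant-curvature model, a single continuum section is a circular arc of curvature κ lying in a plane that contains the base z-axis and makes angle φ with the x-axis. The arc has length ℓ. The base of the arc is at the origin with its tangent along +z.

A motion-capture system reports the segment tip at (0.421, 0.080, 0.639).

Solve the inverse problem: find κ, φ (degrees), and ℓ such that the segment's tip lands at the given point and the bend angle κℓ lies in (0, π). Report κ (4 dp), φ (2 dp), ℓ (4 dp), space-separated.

ρ = √(x²+y²) = √(0.421² + 0.080²) = 0.42853
φ = atan2(y, x) mod 360° = atan2(0.080, 0.421) = 10.7593°
|p|² = ρ² + z² = 0.42853² + 0.639² = 0.59196
κ = 2ρ / |p|² = 2×0.42853 / 0.59196 = 1.44784
θ = 2·atan2(ρ, z) = 2·atan2(0.42853, 0.639) = 1.18148 rad
ℓ = θ/κ = 1.18148/1.44784 = 0.81603

1.4478 10.76 0.8160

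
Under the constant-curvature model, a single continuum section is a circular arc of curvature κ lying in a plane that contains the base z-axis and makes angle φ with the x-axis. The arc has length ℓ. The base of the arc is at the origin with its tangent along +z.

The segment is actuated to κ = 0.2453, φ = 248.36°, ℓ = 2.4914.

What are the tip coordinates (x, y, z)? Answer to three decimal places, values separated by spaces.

-0.272 -0.686 2.339

θ = κ·ℓ = 0.2453 × 2.4914 = 0.61114 rad
ρ = (1 − cos θ)/κ = (1 − 0.81899)/0.2453 = 0.73790
z = sin θ / κ = 0.57380/0.2453 = 2.33918
x = ρ cos φ = 0.73790 × cos(248.36°) = -0.27212
y = ρ sin φ = 0.73790 × sin(248.36°) = -0.68589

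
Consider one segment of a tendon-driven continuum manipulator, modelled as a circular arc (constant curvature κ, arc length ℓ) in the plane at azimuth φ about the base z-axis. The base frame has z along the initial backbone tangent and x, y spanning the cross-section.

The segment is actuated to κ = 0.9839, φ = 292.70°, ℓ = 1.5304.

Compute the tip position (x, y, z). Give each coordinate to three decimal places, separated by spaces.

θ = κ·ℓ = 0.9839 × 1.5304 = 1.50576 rad
ρ = (1 − cos θ)/κ = (1 − 0.06499)/0.9839 = 0.95031
z = sin θ / κ = 0.99789/0.9839 = 1.01421
x = ρ cos φ = 0.95031 × cos(292.70°) = 0.36673
y = ρ sin φ = 0.95031 × sin(292.70°) = -0.87670

0.367 -0.877 1.014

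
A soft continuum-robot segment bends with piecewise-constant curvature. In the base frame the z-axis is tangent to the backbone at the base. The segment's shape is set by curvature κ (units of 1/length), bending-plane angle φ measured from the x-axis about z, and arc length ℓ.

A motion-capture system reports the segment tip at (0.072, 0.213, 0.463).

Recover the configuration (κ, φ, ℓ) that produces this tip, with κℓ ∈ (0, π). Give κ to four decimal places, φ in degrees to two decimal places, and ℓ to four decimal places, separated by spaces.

1.6974 71.32 0.5327

ρ = √(x²+y²) = √(0.072² + 0.213²) = 0.22484
φ = atan2(y, x) mod 360° = atan2(0.213, 0.072) = 71.3233°
|p|² = ρ² + z² = 0.22484² + 0.463² = 0.26492
κ = 2ρ / |p|² = 2×0.22484 / 0.26492 = 1.69740
θ = 2·atan2(ρ, z) = 2·atan2(0.22484, 0.463) = 0.90415 rad
ℓ = θ/κ = 0.90415/1.69740 = 0.53266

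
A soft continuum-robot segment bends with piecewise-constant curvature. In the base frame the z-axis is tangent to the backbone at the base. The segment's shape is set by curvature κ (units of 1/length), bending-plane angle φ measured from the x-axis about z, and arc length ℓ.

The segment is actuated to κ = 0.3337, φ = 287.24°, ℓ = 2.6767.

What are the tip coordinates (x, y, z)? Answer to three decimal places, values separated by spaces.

θ = κ·ℓ = 0.3337 × 2.6767 = 0.89321 rad
ρ = (1 − cos θ)/κ = (1 − 0.62691)/0.3337 = 1.11804
z = sin θ / κ = 0.77909/0.3337 = 2.33471
x = ρ cos φ = 1.11804 × cos(287.24°) = 0.33136
y = ρ sin φ = 1.11804 × sin(287.24°) = -1.06781

0.331 -1.068 2.335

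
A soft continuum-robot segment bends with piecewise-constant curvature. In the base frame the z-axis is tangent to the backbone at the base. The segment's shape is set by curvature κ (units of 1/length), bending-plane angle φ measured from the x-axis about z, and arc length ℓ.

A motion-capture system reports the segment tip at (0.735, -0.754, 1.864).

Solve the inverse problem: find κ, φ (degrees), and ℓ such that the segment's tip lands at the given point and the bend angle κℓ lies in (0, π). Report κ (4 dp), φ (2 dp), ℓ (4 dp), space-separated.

ρ = √(x²+y²) = √(0.735² + -0.754²) = 1.05297
φ = atan2(y, x) mod 360° = atan2(-0.754, 0.735) = 314.2689°
|p|² = ρ² + z² = 1.05297² + 1.864² = 4.58324
κ = 2ρ / |p|² = 2×1.05297 / 4.58324 = 0.45949
θ = 2·atan2(ρ, z) = 2·atan2(1.05297, 1.864) = 1.02842 rad
ℓ = θ/κ = 1.02842/0.45949 = 2.23819

0.4595 314.27 2.2382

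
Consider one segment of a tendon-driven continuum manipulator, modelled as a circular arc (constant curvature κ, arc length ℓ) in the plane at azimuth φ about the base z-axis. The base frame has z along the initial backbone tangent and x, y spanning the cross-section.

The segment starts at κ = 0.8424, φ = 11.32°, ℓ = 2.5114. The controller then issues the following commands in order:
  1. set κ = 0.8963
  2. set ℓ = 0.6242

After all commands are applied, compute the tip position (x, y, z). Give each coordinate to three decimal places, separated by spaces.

0.167 0.033 0.592

initial: κ=0.8424, φ=11.32°, ℓ=2.5114
cmd 1: set κ=0.8963 → (κ,φ,ℓ)=(0.8963,11.32°,2.5114) → tip=(1.7820,0.3567,0.8674)
cmd 2: set ℓ=0.6242 → (κ,φ,ℓ)=(0.8963,11.32°,0.6242) → tip=(0.1668,0.0334,0.5921)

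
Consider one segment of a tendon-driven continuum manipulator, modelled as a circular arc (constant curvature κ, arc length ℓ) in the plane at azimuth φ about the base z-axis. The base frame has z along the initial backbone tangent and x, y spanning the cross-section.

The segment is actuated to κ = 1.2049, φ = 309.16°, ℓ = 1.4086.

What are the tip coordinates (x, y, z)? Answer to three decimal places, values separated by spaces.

θ = κ·ℓ = 1.2049 × 1.4086 = 1.69722 rad
ρ = (1 − cos θ)/κ = (1 − -0.12609)/1.2049 = 0.93459
z = sin θ / κ = 0.99202/1.2049 = 0.82332
x = ρ cos φ = 0.93459 × cos(309.16°) = 0.59018
y = ρ sin φ = 0.93459 × sin(309.16°) = -0.72467

0.590 -0.725 0.823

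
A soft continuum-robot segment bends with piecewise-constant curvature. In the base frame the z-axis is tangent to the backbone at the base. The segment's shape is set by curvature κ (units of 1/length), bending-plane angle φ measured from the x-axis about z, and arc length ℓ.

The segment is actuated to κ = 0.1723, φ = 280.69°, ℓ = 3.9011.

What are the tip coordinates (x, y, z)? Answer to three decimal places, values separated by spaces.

0.234 -1.241 3.614

θ = κ·ℓ = 0.1723 × 3.9011 = 0.67216 rad
ρ = (1 − cos θ)/κ = (1 − 0.78248)/0.1723 = 1.26246
z = sin θ / κ = 0.62268/0.1723 = 3.61391
x = ρ cos φ = 1.26246 × cos(280.69°) = 0.23418
y = ρ sin φ = 1.26246 × sin(280.69°) = -1.24055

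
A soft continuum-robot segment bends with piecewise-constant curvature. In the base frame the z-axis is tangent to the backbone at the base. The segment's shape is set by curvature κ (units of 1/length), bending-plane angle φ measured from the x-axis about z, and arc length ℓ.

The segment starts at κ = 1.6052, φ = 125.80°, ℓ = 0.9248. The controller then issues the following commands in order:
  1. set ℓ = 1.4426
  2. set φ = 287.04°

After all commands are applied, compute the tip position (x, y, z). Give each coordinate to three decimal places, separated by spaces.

initial: κ=1.6052, φ=125.80°, ℓ=0.9248
cmd 1: set ℓ=1.4426 → (κ,φ,ℓ)=(1.6052,125.80°,1.4426) → tip=(-0.6114,0.8478,0.4580)
cmd 2: set φ=287.04° → (κ,φ,ℓ)=(1.6052,287.04°,1.4426) → tip=(0.3063,-0.9994,0.4580)

0.306 -0.999 0.458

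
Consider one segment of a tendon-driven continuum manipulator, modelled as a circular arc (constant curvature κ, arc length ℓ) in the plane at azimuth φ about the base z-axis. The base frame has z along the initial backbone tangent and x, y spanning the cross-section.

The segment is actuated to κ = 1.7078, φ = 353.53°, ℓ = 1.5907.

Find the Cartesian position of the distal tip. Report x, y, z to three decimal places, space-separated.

θ = κ·ℓ = 1.7078 × 1.5907 = 2.71660 rad
ρ = (1 − cos θ)/κ = (1 − -0.91104)/1.7078 = 1.11901
z = sin θ / κ = 0.41232/1.7078 = 0.24143
x = ρ cos φ = 1.11901 × cos(353.53°) = 1.11188
y = ρ sin φ = 1.11901 × sin(353.53°) = -0.12609

1.112 -0.126 0.241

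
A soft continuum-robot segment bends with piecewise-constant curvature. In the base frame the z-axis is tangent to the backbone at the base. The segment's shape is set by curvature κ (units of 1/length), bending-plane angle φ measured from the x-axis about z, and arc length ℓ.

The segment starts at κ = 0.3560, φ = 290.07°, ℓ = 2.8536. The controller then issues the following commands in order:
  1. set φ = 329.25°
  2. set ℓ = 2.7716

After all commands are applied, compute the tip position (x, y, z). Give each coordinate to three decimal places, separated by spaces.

initial: κ=0.3560, φ=290.07°, ℓ=2.8536
cmd 1: set φ=329.25° → (κ,φ,ℓ)=(0.3560,329.25°,2.8536) → tip=(1.1422,-0.6795,2.3875)
cmd 2: set ℓ=2.7716 → (κ,φ,ℓ)=(0.3560,329.25°,2.7716) → tip=(1.0828,-0.6442,2.3433)

1.083 -0.644 2.343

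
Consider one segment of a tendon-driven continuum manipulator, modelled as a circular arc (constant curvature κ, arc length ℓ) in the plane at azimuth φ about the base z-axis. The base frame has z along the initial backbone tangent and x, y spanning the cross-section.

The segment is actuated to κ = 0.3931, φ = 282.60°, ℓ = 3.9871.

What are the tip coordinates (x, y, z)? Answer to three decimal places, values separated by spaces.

θ = κ·ℓ = 0.3931 × 3.9871 = 1.56733 rad
ρ = (1 − cos θ)/κ = (1 − 0.00347)/0.3931 = 2.53506
z = sin θ / κ = 0.99999/0.3931 = 2.54387
x = ρ cos φ = 2.53506 × cos(282.60°) = 0.55301
y = ρ sin φ = 2.53506 × sin(282.60°) = -2.47401

0.553 -2.474 2.544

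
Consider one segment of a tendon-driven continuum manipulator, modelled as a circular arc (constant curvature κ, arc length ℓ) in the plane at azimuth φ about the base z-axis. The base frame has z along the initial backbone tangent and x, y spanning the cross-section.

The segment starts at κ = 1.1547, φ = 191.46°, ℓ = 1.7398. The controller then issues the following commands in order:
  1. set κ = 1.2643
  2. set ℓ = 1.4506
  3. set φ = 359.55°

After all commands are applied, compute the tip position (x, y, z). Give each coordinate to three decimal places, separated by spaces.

initial: κ=1.1547, φ=191.46°, ℓ=1.7398
cmd 1: set κ=1.2643 → (κ,φ,ℓ)=(1.2643,191.46°,1.7398) → tip=(-1.2311,-0.2496,0.6397)
cmd 2: set ℓ=1.4506 → (κ,φ,ℓ)=(1.2643,191.46°,1.4506) → tip=(-0.9769,-0.1980,0.7637)
cmd 3: set φ=359.55° → (κ,φ,ℓ)=(1.2643,359.55°,1.4506) → tip=(0.9967,-0.0078,0.7637)

0.997 -0.008 0.764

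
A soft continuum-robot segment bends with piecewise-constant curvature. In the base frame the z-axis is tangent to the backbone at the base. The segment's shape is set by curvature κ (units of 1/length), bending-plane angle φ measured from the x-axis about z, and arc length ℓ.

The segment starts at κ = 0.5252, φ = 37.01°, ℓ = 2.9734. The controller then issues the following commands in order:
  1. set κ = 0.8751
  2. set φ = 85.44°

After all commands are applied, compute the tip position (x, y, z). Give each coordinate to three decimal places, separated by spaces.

0.169 2.116 0.587

initial: κ=0.5252, φ=37.01°, ℓ=2.9734
cmd 1: set κ=0.8751 → (κ,φ,ℓ)=(0.8751,37.01°,2.9734) → tip=(1.6954,1.2780,0.5871)
cmd 2: set φ=85.44° → (κ,φ,ℓ)=(0.8751,85.44°,2.9734) → tip=(0.1688,2.1164,0.5871)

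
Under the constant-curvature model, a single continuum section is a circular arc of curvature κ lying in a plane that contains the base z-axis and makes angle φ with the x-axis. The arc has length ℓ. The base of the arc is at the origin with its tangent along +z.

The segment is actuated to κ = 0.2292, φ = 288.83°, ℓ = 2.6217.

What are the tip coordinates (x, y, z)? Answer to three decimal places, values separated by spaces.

0.247 -0.723 2.467

θ = κ·ℓ = 0.2292 × 2.6217 = 0.60089 rad
ρ = (1 − cos θ)/κ = (1 − 0.82483)/0.2292 = 0.76426
z = sin θ / κ = 0.56538/0.2292 = 2.46675
x = ρ cos φ = 0.76426 × cos(288.83°) = 0.24667
y = ρ sin φ = 0.76426 × sin(288.83°) = -0.72336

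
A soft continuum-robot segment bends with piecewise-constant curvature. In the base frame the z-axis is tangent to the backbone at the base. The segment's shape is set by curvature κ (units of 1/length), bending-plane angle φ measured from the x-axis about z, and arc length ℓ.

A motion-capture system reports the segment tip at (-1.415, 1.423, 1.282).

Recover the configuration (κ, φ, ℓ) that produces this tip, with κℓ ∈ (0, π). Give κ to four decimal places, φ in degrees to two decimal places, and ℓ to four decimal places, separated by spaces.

ρ = √(x²+y²) = √(-1.415² + 1.423²) = 2.00678
φ = atan2(y, x) mod 360° = atan2(1.423, -1.415) = 134.8385°
|p|² = ρ² + z² = 2.00678² + 1.282² = 5.67068
κ = 2ρ / |p|² = 2×2.00678 / 5.67068 = 0.70777
θ = 2·atan2(ρ, z) = 2·atan2(2.00678, 1.282) = 2.00462 rad
ℓ = θ/κ = 2.00462/0.70777 = 2.83229

0.7078 134.84 2.8323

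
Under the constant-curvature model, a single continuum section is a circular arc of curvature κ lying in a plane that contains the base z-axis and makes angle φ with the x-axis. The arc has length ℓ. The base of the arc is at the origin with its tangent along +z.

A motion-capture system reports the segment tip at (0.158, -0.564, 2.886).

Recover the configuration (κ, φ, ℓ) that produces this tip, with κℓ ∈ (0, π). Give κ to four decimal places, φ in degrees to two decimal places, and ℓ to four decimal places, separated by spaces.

0.1351 285.65 2.9646

ρ = √(x²+y²) = √(0.158² + -0.564²) = 0.58571
φ = atan2(y, x) mod 360° = atan2(-0.564, 0.158) = 285.6498°
|p|² = ρ² + z² = 0.58571² + 2.886² = 8.67206
κ = 2ρ / |p|² = 2×0.58571 / 8.67206 = 0.13508
θ = 2·atan2(ρ, z) = 2·atan2(0.58571, 2.886) = 0.40046 rad
ℓ = θ/κ = 0.40046/0.13508 = 2.96461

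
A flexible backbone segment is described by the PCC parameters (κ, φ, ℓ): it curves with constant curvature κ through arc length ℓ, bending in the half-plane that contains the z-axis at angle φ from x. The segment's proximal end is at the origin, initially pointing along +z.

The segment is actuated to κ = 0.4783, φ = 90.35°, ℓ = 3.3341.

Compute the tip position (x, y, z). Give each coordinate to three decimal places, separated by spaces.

θ = κ·ℓ = 0.4783 × 3.3341 = 1.59470 rad
ρ = (1 − cos θ)/κ = (1 − -0.02390)/0.4783 = 2.14071
z = sin θ / κ = 0.99971/0.4783 = 2.09014
x = ρ cos φ = 2.14071 × cos(90.35°) = -0.01308
y = ρ sin φ = 2.14071 × sin(90.35°) = 2.14067

-0.013 2.141 2.090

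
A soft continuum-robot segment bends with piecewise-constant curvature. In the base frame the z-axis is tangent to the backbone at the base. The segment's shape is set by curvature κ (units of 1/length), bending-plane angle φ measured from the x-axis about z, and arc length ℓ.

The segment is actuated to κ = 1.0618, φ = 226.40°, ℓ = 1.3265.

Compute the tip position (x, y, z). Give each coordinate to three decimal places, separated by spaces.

θ = κ·ℓ = 1.0618 × 1.3265 = 1.40848 rad
ρ = (1 − cos θ)/κ = (1 − 0.16161)/1.0618 = 0.78960
z = sin θ / κ = 0.98686/1.0618 = 0.92942
x = ρ cos φ = 0.78960 × cos(226.40°) = -0.54452
y = ρ sin φ = 0.78960 × sin(226.40°) = -0.57180

-0.545 -0.572 0.929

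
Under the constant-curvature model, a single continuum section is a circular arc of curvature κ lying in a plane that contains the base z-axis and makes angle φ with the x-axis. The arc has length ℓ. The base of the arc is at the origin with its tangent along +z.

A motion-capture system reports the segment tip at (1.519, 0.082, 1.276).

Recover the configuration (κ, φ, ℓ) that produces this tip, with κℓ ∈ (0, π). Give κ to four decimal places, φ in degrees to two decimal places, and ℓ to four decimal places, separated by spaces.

ρ = √(x²+y²) = √(1.519² + 0.082²) = 1.52121
φ = atan2(y, x) mod 360° = atan2(0.082, 1.519) = 3.0900°
|p|² = ρ² + z² = 1.52121² + 1.276² = 3.94226
κ = 2ρ / |p|² = 2×1.52121 / 3.94226 = 0.77175
θ = 2·atan2(ρ, z) = 2·atan2(1.52121, 1.276) = 1.74568 rad
ℓ = θ/κ = 1.74568/0.77175 = 2.26198

0.7717 3.09 2.2620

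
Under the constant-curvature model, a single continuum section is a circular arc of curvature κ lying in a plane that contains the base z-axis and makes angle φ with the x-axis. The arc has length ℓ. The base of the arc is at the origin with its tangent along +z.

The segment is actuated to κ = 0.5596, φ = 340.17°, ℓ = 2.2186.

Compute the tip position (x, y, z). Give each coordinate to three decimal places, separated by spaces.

1.137 -0.410 1.691

θ = κ·ℓ = 0.5596 × 2.2186 = 1.24153 rad
ρ = (1 − cos θ)/κ = (1 − 0.32335)/0.5596 = 1.20917
z = sin θ / κ = 0.94628/0.5596 = 1.69099
x = ρ cos φ = 1.20917 × cos(340.17°) = 1.13747
y = ρ sin φ = 1.20917 × sin(340.17°) = -0.41019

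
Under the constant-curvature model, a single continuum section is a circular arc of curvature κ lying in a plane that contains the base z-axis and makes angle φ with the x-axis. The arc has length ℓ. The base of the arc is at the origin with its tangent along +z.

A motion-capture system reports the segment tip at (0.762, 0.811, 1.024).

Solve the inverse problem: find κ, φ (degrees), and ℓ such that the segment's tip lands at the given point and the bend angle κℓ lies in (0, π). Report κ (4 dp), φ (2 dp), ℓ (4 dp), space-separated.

0.9732 46.78 1.6994

ρ = √(x²+y²) = √(0.762² + 0.811²) = 1.11282
φ = atan2(y, x) mod 360° = atan2(0.811, 0.762) = 46.7842°
|p|² = ρ² + z² = 1.11282² + 1.024² = 2.28694
κ = 2ρ / |p|² = 2×1.11282 / 2.28694 = 0.97319
θ = 2·atan2(ρ, z) = 2·atan2(1.11282, 1.024) = 1.65388 rad
ℓ = θ/κ = 1.65388/0.97319 = 1.69944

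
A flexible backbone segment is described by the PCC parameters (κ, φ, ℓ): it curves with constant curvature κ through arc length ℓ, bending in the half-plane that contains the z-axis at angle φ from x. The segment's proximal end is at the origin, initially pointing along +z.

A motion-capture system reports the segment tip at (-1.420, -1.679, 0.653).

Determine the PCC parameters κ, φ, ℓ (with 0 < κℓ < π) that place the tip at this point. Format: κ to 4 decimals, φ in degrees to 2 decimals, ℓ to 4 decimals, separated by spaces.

0.8358 229.78 3.0680

ρ = √(x²+y²) = √(-1.420² + -1.679²) = 2.19896
φ = atan2(y, x) mod 360° = atan2(-1.679, -1.420) = 229.7774°
|p|² = ρ² + z² = 2.19896² + 0.653² = 5.26185
κ = 2ρ / |p|² = 2×2.19896 / 5.26185 = 0.83581
θ = 2·atan2(ρ, z) = 2·atan2(2.19896, 0.653) = 2.56427 rad
ℓ = θ/κ = 2.56427/0.83581 = 3.06799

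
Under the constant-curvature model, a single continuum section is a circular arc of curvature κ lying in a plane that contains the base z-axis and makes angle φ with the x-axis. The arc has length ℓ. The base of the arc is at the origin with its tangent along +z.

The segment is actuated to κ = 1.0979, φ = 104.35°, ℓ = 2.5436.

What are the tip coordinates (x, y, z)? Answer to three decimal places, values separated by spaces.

θ = κ·ℓ = 1.0979 × 2.5436 = 2.79262 rad
ρ = (1 − cos θ)/κ = (1 − -0.93972)/1.0979 = 1.76676
z = sin θ / κ = 0.34193/1.0979 = 0.31144
x = ρ cos φ = 1.76676 × cos(104.35°) = -0.43788
y = ρ sin φ = 1.76676 × sin(104.35°) = 1.71164

-0.438 1.712 0.311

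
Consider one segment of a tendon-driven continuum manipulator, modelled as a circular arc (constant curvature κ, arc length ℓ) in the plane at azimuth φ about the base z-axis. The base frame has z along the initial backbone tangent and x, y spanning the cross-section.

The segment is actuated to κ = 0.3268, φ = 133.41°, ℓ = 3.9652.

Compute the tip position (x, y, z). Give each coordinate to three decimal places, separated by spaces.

-1.532 1.619 2.945

θ = κ·ℓ = 0.3268 × 3.9652 = 1.29583 rad
ρ = (1 − cos θ)/κ = (1 − 0.27152)/0.3268 = 2.22914
z = sin θ / κ = 0.96243/0.3268 = 2.94502
x = ρ cos φ = 2.22914 × cos(133.41°) = -1.53190
y = ρ sin φ = 2.22914 × sin(133.41°) = 1.61937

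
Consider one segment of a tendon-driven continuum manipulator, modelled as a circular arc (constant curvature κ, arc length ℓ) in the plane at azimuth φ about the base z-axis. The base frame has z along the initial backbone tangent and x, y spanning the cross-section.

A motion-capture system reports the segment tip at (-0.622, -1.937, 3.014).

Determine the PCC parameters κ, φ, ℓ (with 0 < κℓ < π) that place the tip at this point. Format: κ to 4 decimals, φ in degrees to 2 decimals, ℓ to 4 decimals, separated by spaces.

ρ = √(x²+y²) = √(-0.622² + -1.937²) = 2.03442
φ = atan2(y, x) mod 360° = atan2(-1.937, -0.622) = 252.1974°
|p|² = ρ² + z² = 2.03442² + 3.014² = 13.22305
κ = 2ρ / |p|² = 2×2.03442 / 13.22305 = 0.30771
θ = 2·atan2(ρ, z) = 2·atan2(2.03442, 3.014) = 1.18748 rad
ℓ = θ/κ = 1.18748/0.30771 = 3.85913

0.3077 252.20 3.8591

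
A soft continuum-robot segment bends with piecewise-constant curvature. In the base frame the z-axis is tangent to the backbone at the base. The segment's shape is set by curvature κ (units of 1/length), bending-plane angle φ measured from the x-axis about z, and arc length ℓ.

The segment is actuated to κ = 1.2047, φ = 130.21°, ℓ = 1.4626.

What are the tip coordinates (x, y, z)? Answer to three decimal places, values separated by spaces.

θ = κ·ℓ = 1.2047 × 1.4626 = 1.76199 rad
ρ = (1 − cos θ)/κ = (1 − -0.19004)/1.2047 = 0.98783
z = sin θ / κ = 0.98178/1.2047 = 0.81496
x = ρ cos φ = 0.98783 × cos(130.21°) = -0.63773
y = ρ sin φ = 0.98783 × sin(130.21°) = 0.75439

-0.638 0.754 0.815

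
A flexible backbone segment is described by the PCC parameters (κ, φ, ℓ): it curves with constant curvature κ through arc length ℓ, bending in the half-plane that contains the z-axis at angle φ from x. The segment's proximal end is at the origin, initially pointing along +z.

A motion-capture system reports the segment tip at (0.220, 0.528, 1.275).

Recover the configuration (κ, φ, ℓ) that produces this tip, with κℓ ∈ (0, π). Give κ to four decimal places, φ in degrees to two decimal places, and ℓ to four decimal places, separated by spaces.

0.5858 67.38 1.4397

ρ = √(x²+y²) = √(0.220² + 0.528²) = 0.57200
φ = atan2(y, x) mod 360° = atan2(0.528, 0.220) = 67.3801°
|p|² = ρ² + z² = 0.57200² + 1.275² = 1.95281
κ = 2ρ / |p|² = 2×0.57200 / 1.95281 = 0.58582
θ = 2·atan2(ρ, z) = 2·atan2(0.57200, 1.275) = 0.84342 rad
ℓ = θ/κ = 0.84342/0.58582 = 1.43973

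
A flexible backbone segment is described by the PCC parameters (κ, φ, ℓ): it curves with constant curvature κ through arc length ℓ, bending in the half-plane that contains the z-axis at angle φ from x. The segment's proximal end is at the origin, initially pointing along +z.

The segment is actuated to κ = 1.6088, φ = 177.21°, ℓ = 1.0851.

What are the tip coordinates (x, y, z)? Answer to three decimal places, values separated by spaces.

θ = κ·ℓ = 1.6088 × 1.0851 = 1.74571 rad
ρ = (1 − cos θ)/κ = (1 − -0.17402)/1.6088 = 0.72975
z = sin θ / κ = 0.98474/1.6088 = 0.61210
x = ρ cos φ = 0.72975 × cos(177.21°) = -0.72889
y = ρ sin φ = 0.72975 × sin(177.21°) = 0.03552

-0.729 0.036 0.612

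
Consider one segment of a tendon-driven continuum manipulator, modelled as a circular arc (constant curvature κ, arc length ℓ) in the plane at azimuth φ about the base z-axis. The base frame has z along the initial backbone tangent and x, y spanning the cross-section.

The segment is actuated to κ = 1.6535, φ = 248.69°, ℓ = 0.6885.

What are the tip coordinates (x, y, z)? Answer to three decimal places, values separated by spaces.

θ = κ·ℓ = 1.6535 × 0.6885 = 1.13843 rad
ρ = (1 − cos θ)/κ = (1 − 0.41902)/1.6535 = 0.35137
z = sin θ / κ = 0.90798/1.6535 = 0.54913
x = ρ cos φ = 0.35137 × cos(248.69°) = -0.12769
y = ρ sin φ = 0.35137 × sin(248.69°) = -0.32734

-0.128 -0.327 0.549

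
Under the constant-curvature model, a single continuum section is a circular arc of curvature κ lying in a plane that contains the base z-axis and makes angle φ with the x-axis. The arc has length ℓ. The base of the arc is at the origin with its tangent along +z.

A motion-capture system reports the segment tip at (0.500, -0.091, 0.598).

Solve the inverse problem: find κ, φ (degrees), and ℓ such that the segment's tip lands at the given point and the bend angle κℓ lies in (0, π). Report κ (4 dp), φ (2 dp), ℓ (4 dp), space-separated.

ρ = √(x²+y²) = √(0.500² + -0.091²) = 0.50821
φ = atan2(y, x) mod 360° = atan2(-0.091, 0.500) = 349.6851°
|p|² = ρ² + z² = 0.50821² + 0.598² = 0.61589
κ = 2ρ / |p|² = 2×0.50821 / 0.61589 = 1.65035
θ = 2·atan2(ρ, z) = 2·atan2(0.50821, 0.598) = 1.40882 rad
ℓ = θ/κ = 1.40882/1.65035 = 0.85365

1.6504 349.69 0.8536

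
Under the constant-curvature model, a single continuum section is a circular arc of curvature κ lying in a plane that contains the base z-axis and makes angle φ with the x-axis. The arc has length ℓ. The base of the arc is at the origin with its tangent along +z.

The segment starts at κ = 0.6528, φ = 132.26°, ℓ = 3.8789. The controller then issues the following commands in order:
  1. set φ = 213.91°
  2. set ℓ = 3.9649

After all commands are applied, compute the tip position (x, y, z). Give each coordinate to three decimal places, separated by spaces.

initial: κ=0.6528, φ=132.26°, ℓ=3.8789
cmd 1: set φ=213.91° → (κ,φ,ℓ)=(0.6528,213.91°,3.8789) → tip=(-2.3137,-1.5554,0.8769)
cmd 2: set ℓ=3.9649 → (κ,φ,ℓ)=(0.6528,213.91°,3.9649) → tip=(-2.3529,-1.5817,0.8050)

-2.353 -1.582 0.805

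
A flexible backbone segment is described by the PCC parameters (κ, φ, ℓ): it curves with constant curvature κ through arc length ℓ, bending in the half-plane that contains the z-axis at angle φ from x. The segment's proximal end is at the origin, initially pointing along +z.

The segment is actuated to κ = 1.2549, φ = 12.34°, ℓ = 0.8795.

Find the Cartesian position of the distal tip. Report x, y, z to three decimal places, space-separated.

0.428 0.094 0.712

θ = κ·ℓ = 1.2549 × 0.8795 = 1.10368 rad
ρ = (1 − cos θ)/κ = (1 − 0.45031)/1.2549 = 0.43804
z = sin θ / κ = 0.89287/1.2549 = 0.71151
x = ρ cos φ = 0.43804 × cos(12.34°) = 0.42792
y = ρ sin φ = 0.43804 × sin(12.34°) = 0.09361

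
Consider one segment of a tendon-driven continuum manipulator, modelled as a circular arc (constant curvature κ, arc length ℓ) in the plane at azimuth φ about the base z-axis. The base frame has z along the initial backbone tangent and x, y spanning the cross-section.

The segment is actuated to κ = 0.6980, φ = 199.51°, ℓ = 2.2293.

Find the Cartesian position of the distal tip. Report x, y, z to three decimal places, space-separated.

-1.330 -0.471 1.433

θ = κ·ℓ = 0.6980 × 2.2293 = 1.55605 rad
ρ = (1 − cos θ)/κ = (1 − 0.01474)/0.6980 = 1.41154
z = sin θ / κ = 0.99989/0.6980 = 1.43251
x = ρ cos φ = 1.41154 × cos(199.51°) = -1.33049
y = ρ sin φ = 1.41154 × sin(199.51°) = -0.47141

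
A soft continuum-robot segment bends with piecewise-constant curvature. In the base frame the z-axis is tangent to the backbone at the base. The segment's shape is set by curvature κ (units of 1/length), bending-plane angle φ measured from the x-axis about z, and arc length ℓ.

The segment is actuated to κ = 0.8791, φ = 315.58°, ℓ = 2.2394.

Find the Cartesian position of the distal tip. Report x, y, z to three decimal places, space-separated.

θ = κ·ℓ = 0.8791 × 2.2394 = 1.96866 rad
ρ = (1 − cos θ)/κ = (1 − -0.38745)/0.8791 = 1.57826
z = sin θ / κ = 0.92189/0.8791 = 1.04868
x = ρ cos φ = 1.57826 × cos(315.58°) = 1.12724
y = ρ sin φ = 1.57826 × sin(315.58°) = -1.10464

1.127 -1.105 1.049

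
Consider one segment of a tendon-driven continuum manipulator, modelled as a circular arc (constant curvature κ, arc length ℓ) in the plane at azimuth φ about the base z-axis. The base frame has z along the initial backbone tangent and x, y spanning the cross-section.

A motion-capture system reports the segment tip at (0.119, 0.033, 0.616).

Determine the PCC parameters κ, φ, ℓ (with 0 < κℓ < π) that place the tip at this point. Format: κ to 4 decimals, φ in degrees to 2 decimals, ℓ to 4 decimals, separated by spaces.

0.6257 15.50 0.6324

ρ = √(x²+y²) = √(0.119² + 0.033²) = 0.12349
φ = atan2(y, x) mod 360° = atan2(0.033, 0.119) = 15.4993°
|p|² = ρ² + z² = 0.12349² + 0.616² = 0.39471
κ = 2ρ / |p|² = 2×0.12349 / 0.39471 = 0.62574
θ = 2·atan2(ρ, z) = 2·atan2(0.12349, 0.616) = 0.39570 rad
ℓ = θ/κ = 0.39570/0.62574 = 0.63237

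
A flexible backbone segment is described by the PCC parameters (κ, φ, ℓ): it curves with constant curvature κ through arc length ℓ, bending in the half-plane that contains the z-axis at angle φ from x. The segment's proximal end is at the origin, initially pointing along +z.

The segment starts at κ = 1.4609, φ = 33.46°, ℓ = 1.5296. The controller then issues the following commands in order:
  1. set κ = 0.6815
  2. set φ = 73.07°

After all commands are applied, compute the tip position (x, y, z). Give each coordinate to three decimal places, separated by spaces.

initial: κ=1.4609, φ=33.46°, ℓ=1.5296
cmd 1: set κ=0.6815 → (κ,φ,ℓ)=(0.6815,33.46°,1.5296) → tip=(0.6070,0.4012,1.2672)
cmd 2: set φ=73.07° → (κ,φ,ℓ)=(0.6815,73.07°,1.5296) → tip=(0.2119,0.6961,1.2672)

0.212 0.696 1.267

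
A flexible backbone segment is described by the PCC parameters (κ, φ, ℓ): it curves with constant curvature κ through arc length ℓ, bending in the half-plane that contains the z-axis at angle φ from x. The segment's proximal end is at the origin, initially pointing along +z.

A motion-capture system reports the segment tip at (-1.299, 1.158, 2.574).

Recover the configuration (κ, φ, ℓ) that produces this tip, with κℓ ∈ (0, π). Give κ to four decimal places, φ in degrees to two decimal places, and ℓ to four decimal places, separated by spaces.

0.3605 138.28 3.2979

ρ = √(x²+y²) = √(-1.299² + 1.158²) = 1.74022
φ = atan2(y, x) mod 360° = atan2(1.158, -1.299) = 138.2844°
|p|² = ρ² + z² = 1.74022² + 2.574² = 9.65384
κ = 2ρ / |p|² = 2×1.74022 / 9.65384 = 0.36052
θ = 2·atan2(ρ, z) = 2·atan2(1.74022, 2.574) = 1.18898 rad
ℓ = θ/κ = 1.18898/0.36052 = 3.29792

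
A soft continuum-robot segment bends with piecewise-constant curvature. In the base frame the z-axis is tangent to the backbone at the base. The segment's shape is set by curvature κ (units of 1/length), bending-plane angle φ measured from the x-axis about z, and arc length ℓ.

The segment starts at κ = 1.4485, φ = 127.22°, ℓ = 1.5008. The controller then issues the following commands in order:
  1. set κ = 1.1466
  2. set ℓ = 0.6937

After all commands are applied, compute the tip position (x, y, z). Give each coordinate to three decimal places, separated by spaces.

-0.158 0.208 0.623

initial: κ=1.4485, φ=127.22°, ℓ=1.5008
cmd 1: set κ=1.1466 → (κ,φ,ℓ)=(1.1466,127.22°,1.5008) → tip=(-0.6064,0.7983,0.8623)
cmd 2: set ℓ=0.6937 → (κ,φ,ℓ)=(1.1466,127.22°,0.6937) → tip=(-0.1583,0.2084,0.6228)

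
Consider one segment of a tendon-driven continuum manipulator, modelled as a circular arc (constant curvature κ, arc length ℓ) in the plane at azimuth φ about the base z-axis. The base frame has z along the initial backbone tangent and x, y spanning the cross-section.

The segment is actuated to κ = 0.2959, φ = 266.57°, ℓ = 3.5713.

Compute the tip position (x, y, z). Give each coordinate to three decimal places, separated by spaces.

-0.103 -1.715 2.943

θ = κ·ℓ = 0.2959 × 3.5713 = 1.05675 rad
ρ = (1 − cos θ)/κ = (1 − 0.49171)/0.2959 = 1.71779
z = sin θ / κ = 0.87076/0.2959 = 2.94275
x = ρ cos φ = 1.71779 × cos(266.57°) = -0.10277
y = ρ sin φ = 1.71779 × sin(266.57°) = -1.71471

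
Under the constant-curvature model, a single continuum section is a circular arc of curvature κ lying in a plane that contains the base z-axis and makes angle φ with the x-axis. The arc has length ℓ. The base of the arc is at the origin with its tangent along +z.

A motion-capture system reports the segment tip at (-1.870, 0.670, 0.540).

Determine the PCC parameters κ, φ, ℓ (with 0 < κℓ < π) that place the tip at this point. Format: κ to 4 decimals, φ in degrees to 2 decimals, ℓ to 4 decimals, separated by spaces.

0.9376 160.29 2.7846

ρ = √(x²+y²) = √(-1.870² + 0.670²) = 1.98640
φ = atan2(y, x) mod 360° = atan2(0.670, -1.870) = 160.2880°
|p|² = ρ² + z² = 1.98640² + 0.540² = 4.23740
κ = 2ρ / |p|² = 2×1.98640 / 4.23740 = 0.93756
θ = 2·atan2(ρ, z) = 2·atan2(1.98640, 0.540) = 2.61073 rad
ℓ = θ/κ = 2.61073/0.93756 = 2.78460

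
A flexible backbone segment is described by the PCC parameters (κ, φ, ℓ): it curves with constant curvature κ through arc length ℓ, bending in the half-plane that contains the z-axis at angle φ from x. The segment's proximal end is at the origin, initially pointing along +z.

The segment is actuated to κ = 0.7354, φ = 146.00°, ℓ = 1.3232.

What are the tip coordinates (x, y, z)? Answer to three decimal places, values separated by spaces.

-0.493 0.332 1.124

θ = κ·ℓ = 0.7354 × 1.3232 = 0.97308 rad
ρ = (1 − cos θ)/κ = (1 − 0.56276)/0.7354 = 0.59457
z = sin θ / κ = 0.82662/0.7354 = 1.12405
x = ρ cos φ = 0.59457 × cos(146.00°) = -0.49292
y = ρ sin φ = 0.59457 × sin(146.00°) = 0.33248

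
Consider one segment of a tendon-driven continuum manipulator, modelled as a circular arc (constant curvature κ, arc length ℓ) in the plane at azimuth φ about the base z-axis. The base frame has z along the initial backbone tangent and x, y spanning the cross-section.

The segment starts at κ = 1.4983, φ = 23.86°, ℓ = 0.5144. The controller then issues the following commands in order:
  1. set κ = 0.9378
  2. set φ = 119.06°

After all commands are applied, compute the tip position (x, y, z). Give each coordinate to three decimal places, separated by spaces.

initial: κ=1.4983, φ=23.86°, ℓ=0.5144
cmd 1: set κ=0.9378 → (κ,φ,ℓ)=(0.9378,23.86°,0.5144) → tip=(0.1113,0.0492,0.4947)
cmd 2: set φ=119.06° → (κ,φ,ℓ)=(0.9378,119.06°,0.5144) → tip=(-0.0591,0.1064,0.4947)

-0.059 0.106 0.495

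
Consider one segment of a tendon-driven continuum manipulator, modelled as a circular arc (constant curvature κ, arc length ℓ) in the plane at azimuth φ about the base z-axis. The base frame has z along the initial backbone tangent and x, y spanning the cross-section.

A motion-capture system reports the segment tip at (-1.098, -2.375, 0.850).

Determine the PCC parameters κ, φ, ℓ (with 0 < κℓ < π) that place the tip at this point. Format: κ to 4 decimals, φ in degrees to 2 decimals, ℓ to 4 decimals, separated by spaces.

0.6914 245.19 3.6352

ρ = √(x²+y²) = √(-1.098² + -2.375²) = 2.61653
φ = atan2(y, x) mod 360° = atan2(-2.375, -1.098) = 245.1882°
|p|² = ρ² + z² = 2.61653² + 0.850² = 7.56873
κ = 2ρ / |p|² = 2×2.61653 / 7.56873 = 0.69141
θ = 2·atan2(ρ, z) = 2·atan2(2.61653, 0.850) = 2.51339 rad
ℓ = θ/κ = 2.51339/0.69141 = 3.63518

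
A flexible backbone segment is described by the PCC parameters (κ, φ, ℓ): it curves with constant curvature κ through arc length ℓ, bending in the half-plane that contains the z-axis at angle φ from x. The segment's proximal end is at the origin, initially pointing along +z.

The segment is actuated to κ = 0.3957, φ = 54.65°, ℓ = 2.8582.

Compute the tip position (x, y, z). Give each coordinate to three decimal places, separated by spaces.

0.840 1.184 2.287

θ = κ·ℓ = 0.3957 × 2.8582 = 1.13099 rad
ρ = (1 − cos θ)/κ = (1 − 0.42576)/0.3957 = 1.45119
z = sin θ / κ = 0.90483/0.3957 = 2.28667
x = ρ cos φ = 1.45119 × cos(54.65°) = 0.83961
y = ρ sin φ = 1.45119 × sin(54.65°) = 1.18364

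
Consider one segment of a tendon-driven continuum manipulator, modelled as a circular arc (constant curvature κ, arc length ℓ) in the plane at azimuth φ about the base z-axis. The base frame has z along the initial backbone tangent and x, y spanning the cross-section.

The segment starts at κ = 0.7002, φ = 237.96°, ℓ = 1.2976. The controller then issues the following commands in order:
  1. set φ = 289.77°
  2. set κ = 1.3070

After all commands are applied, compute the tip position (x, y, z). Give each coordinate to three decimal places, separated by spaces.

0.291 -0.810 0.759

initial: κ=0.7002, φ=237.96°, ℓ=1.2976
cmd 1: set φ=289.77° → (κ,φ,ℓ)=(0.7002,289.77°,1.2976) → tip=(0.1860,-0.5176,1.1263)
cmd 2: set κ=1.3070 → (κ,φ,ℓ)=(1.3070,289.77°,1.2976) → tip=(0.2911,-0.8099,0.7591)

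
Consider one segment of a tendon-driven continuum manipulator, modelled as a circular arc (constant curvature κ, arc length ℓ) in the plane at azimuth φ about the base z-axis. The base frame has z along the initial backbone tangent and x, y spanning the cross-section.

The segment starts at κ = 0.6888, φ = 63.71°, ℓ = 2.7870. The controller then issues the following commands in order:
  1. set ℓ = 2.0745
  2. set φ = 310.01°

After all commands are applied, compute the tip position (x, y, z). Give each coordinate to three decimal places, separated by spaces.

0.801 -0.955 1.437

initial: κ=0.6888, φ=63.71°, ℓ=2.7870
cmd 1: set ℓ=2.0745 → (κ,φ,ℓ)=(0.6888,63.71°,2.0745) → tip=(0.5521,1.1176,1.4372)
cmd 2: set φ=310.01° → (κ,φ,ℓ)=(0.6888,310.01°,2.0745) → tip=(0.8014,-0.9547,1.4372)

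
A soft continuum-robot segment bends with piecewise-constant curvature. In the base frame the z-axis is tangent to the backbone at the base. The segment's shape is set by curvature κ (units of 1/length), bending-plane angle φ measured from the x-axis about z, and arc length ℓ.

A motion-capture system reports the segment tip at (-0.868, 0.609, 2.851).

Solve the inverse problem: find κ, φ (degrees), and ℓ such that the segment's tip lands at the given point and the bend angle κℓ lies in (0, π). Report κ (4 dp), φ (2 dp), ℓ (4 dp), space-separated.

ρ = √(x²+y²) = √(-0.868² + 0.609²) = 1.06033
φ = atan2(y, x) mod 360° = atan2(0.609, -0.868) = 144.9460°
|p|² = ρ² + z² = 1.06033² + 2.851² = 9.25251
κ = 2ρ / |p|² = 2×1.06033 / 9.25251 = 0.22920
θ = 2·atan2(ρ, z) = 2·atan2(1.06033, 2.851) = 0.71213 rad
ℓ = θ/κ = 0.71213/0.22920 = 3.10703

0.2292 144.95 3.1070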